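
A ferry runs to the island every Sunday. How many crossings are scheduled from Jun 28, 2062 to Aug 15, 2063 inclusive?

Jun 28, 2062 is a Wednesday.
The range spans 414 days (inclusive of both endpoints).
414 = 7 × 59 + 1, so there are 59 full weeks plus 1 extra day.
Each full week contributes one Sunday: 59 so far.
The 1 extra day is Wednesday — none qualify.
Total: 59 + 0 = 59.

59 Sundays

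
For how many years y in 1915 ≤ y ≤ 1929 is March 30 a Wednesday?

Day of week of March 30 in each year:
1915: Tue, 1916: Thu, 1917: Fri, 1918: Sat, 1919: Sun, 1920: Tue, 1921: Wed ✓, 1922: Thu, 1923: Fri, 1924: Sun, 1925: Mon, 1926: Tue, 1927: Wed ✓, 1928: Fri, 1929: Sat
Wednesdays: 1921, 1927.

2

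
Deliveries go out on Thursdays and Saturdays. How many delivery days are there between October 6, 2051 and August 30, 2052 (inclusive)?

94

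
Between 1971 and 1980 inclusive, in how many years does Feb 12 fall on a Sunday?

Day of week of February 12 in each year:
1971: Fri, 1972: Sat, 1973: Mon, 1974: Tue, 1975: Wed, 1976: Thu, 1977: Sat, 1978: Sun ✓, 1979: Mon, 1980: Tue
Sundays: 1978.

1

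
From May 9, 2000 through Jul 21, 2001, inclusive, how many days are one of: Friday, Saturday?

May 9, 2000 is a Tuesday.
The range spans 439 days (inclusive of both endpoints).
439 = 7 × 62 + 5, so there are 62 full weeks plus 5 extra days.
Each full week contributes 2 days from the set (Fri, Sat): 62 × 2 = 124.
The 5 extra days are Tuesday, Wednesday, Thursday, Friday, Saturday — 2 of them qualify.
Total: 124 + 2 = 126.

126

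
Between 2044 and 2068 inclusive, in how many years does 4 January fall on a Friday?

3

Day of week of January 4 in each year:
2044: Mon, 2045: Wed, 2046: Thu, 2047: Fri ✓, 2048: Sat, 2049: Mon, 2050: Tue, 2051: Wed, 2052: Thu, 2053: Sat, 2054: Sun, 2055: Mon, 2056: Tue, 2057: Thu, 2058: Fri ✓, 2059: Sat, 2060: Sun, 2061: Tue, 2062: Wed, 2063: Thu, 2064: Fri ✓, 2065: Sun, 2066: Mon, 2067: Tue, 2068: Wed
Fridays: 2047, 2058, 2064.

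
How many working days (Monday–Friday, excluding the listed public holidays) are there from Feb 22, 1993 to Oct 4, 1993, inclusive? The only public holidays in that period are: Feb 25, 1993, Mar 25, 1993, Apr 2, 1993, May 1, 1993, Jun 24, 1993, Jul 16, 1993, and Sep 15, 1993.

155 working days

Feb 22, 1993 is a Monday.
That's 225 days from start to end, counting both.
225 = 7 × 32 + 1, so there are 32 full weeks plus 1 extra day.
Each full week contributes 5 weekdays (Mon–Fri): 32 × 5 = 160.
The 1 extra day is Monday — 1 of them qualifies.
Total: 160 + 1 = 161.
Holidays: Feb 25, 1993 (Thu); Mar 25, 1993 (Thu); Apr 2, 1993 (Fri); May 1, 1993 (Sat); Jun 24, 1993 (Thu); Jul 16, 1993 (Fri); Sep 15, 1993 (Wed).
6 of the 7 holidays fall on weekdays; the rest are weekends and were already excluded.
Business days: 161 − 6 = 155.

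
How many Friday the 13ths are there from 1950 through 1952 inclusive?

Friday-the-13ths by year:
1950: Jan, Oct
1951: Apr, Jul
1952: Jun

5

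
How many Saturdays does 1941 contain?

52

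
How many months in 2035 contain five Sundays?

A month has five Sundays exactly when Sunday falls within its first (length − 28) days.
Jan: 31 days, starts Mon → 5 of Mon, Tue, Wed
Feb: 28 days, starts Thu → 5 of (none)
Mar: 31 days, starts Thu → 5 of Thu, Fri, Sat
Apr: 30 days, starts Sun → 5 of Sun, Mon ✓
May: 31 days, starts Tue → 5 of Tue, Wed, Thu
Jun: 30 days, starts Fri → 5 of Fri, Sat
Jul: 31 days, starts Sun → 5 of Sun, Mon, Tue ✓
Aug: 31 days, starts Wed → 5 of Wed, Thu, Fri
Sep: 30 days, starts Sat → 5 of Sat, Sun ✓
Oct: 31 days, starts Mon → 5 of Mon, Tue, Wed
Nov: 30 days, starts Thu → 5 of Thu, Fri
Dec: 31 days, starts Sat → 5 of Sat, Sun, Mon ✓
Months with five Sundays: Apr, Jul, Sep, Dec.

4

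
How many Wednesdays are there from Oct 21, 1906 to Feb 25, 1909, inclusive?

Oct 21, 1906 is a Sunday.
From Oct 21, 1906 to Feb 25, 1909 is 859 days inclusive.
859 = 7 × 122 + 5, so there are 122 full weeks plus 5 extra days.
Each full week contributes one Wednesday: 122 so far.
The 5 extra days are Sun, Mon, Tue, Wed, Thu — 1 of them qualifies.
Total: 122 + 1 = 123.

123 Wednesdays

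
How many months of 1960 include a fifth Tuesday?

4

A month has five Tuesdays exactly when Tuesday falls within its first (length − 28) days.
Jan: 31 days, starts Fri → 5 of Fri, Sat, Sun
Feb: 29 days, starts Mon → 5 of Mon
Mar: 31 days, starts Tue → 5 of Tue, Wed, Thu ✓
Apr: 30 days, starts Fri → 5 of Fri, Sat
May: 31 days, starts Sun → 5 of Sun, Mon, Tue ✓
Jun: 30 days, starts Wed → 5 of Wed, Thu
Jul: 31 days, starts Fri → 5 of Fri, Sat, Sun
Aug: 31 days, starts Mon → 5 of Mon, Tue, Wed ✓
Sep: 30 days, starts Thu → 5 of Thu, Fri
Oct: 31 days, starts Sat → 5 of Sat, Sun, Mon
Nov: 30 days, starts Tue → 5 of Tue, Wed ✓
Dec: 31 days, starts Thu → 5 of Thu, Fri, Sat
Months with five Tuesdays: Mar, May, Aug, Nov.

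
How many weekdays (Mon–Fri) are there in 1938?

260

1 January 1938 is a Saturday.
The range spans 365 days (inclusive of both endpoints).
365 = 7 × 52 + 1, so there are 52 full weeks plus 1 extra day.
Each full week contributes 5 weekdays (Mon–Fri): 52 × 5 = 260.
The 1 extra day is Sat — none qualify.
Total: 260 + 0 = 260.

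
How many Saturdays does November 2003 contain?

5

2003-11-01 is a Saturday.
That's 30 days from start to end, counting both.
30 = 7 × 4 + 2, so there are 4 full weeks plus 2 extra days.
Each full week contributes one Saturday: 4 so far.
The 2 extra days are Sat, Sun — 1 of them qualifies.
Total: 4 + 1 = 5.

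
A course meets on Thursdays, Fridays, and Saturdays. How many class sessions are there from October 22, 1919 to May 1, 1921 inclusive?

240

October 22, 1919 is a Wednesday.
The range spans 558 days (inclusive of both endpoints).
558 = 7 × 79 + 5, so there are 79 full weeks plus 5 extra days.
Each full week contributes 3 days from the set (Thu, Fri, Sat): 79 × 3 = 237.
The 5 extra days are Wednesday, Thursday, Friday, Saturday, Sunday — 3 of them qualify.
Total: 237 + 3 = 240.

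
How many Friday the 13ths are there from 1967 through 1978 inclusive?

Friday-the-13ths by year:
1967: Jan, Oct
1968: Sep, Dec
1969: Jun
1970: Feb, Mar, Nov
1971: Aug
1972: Oct
1973: Apr, Jul
1974: Sep, Dec
1975: Jun
1976: Feb, Aug
1977: May
1978: Jan, Oct

20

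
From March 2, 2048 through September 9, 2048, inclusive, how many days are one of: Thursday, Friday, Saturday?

March 2, 2048 is a Monday.
The range spans 192 days (inclusive of both endpoints).
192 = 7 × 27 + 3, so there are 27 full weeks plus 3 extra days.
Each full week contributes 3 days from the set (Thu, Fri, Sat): 27 × 3 = 81.
The 3 extra days are Mon, Tue, Wed — none qualify.
Total: 81 + 0 = 81.

81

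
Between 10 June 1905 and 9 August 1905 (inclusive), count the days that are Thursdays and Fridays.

16

10 June 1905 is a Saturday.
The range spans 61 days (inclusive of both endpoints).
61 = 7 × 8 + 5, so there are 8 full weeks plus 5 extra days.
Each full week contributes 2 days from the set (Thu, Fri): 8 × 2 = 16.
The 5 extra days are Sat, Sun, Mon, Tue, Wed — none qualify.
Total: 16 + 0 = 16.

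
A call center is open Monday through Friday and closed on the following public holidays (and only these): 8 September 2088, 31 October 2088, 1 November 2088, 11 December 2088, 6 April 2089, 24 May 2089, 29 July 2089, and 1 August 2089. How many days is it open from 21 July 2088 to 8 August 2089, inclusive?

21 July 2088 is a Wednesday.
The range spans 384 days (inclusive of both endpoints).
384 = 7 × 54 + 6, so there are 54 full weeks plus 6 extra days.
Each full week contributes 5 weekdays (Mon–Fri): 54 × 5 = 270.
The 6 extra days are Wednesday, Thursday, Friday, Saturday, Sunday, Monday — 4 of them qualify.
Total: 270 + 4 = 274.
Holidays: 8 September 2088 (Wed); 31 October 2088 (Sun); 1 November 2088 (Mon); 11 December 2088 (Sat); 6 April 2089 (Wed); 24 May 2089 (Tue); 29 July 2089 (Fri); 1 August 2089 (Mon).
6 of the 8 holidays fall on weekdays; the rest are weekends and were already excluded.
Business days: 274 − 6 = 268.

268 working days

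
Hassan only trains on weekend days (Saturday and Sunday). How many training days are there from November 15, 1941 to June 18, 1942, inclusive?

November 15, 1941 is a Saturday.
From November 15, 1941 to June 18, 1942 is 216 days inclusive.
216 = 7 × 30 + 6, so there are 30 full weeks plus 6 extra days.
Each full week contributes 2 weekend days (Sat, Sun): 30 × 2 = 60.
The 6 extra days are Saturday, Sunday, Monday, Tuesday, Wednesday, Thursday — 2 of them qualify.
Total: 60 + 2 = 62.

62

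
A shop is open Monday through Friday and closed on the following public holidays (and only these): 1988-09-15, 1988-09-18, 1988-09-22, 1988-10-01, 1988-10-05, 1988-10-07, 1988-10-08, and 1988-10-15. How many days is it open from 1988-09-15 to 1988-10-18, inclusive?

20

1988-09-15 is a Thursday.
The range spans 34 days (inclusive of both endpoints).
34 = 7 × 4 + 6, so there are 4 full weeks plus 6 extra days.
Each full week contributes 5 weekdays (Mon–Fri): 4 × 5 = 20.
The 6 extra days are Thu, Fri, Sat, Sun, Mon, Tue — 4 of them qualify.
Total: 20 + 4 = 24.
Holidays: 1988-09-15 (Thu); 1988-09-18 (Sun); 1988-09-22 (Thu); 1988-10-01 (Sat); 1988-10-05 (Wed); 1988-10-07 (Fri); 1988-10-08 (Sat); 1988-10-15 (Sat).
4 of the 8 holidays fall on weekdays; the rest are weekends and were already excluded.
Business days: 24 − 4 = 20.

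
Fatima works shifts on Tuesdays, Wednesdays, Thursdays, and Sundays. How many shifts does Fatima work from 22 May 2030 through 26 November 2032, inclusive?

526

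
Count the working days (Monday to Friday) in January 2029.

1 January 2029 is a Monday.
That's 31 days from start to end, counting both.
31 = 7 × 4 + 3, so there are 4 full weeks plus 3 extra days.
Each full week contributes 5 weekdays (Mon–Fri): 4 × 5 = 20.
The 3 extra days are Mon, Tue, Wed — 3 of them qualify.
Total: 20 + 3 = 23.

23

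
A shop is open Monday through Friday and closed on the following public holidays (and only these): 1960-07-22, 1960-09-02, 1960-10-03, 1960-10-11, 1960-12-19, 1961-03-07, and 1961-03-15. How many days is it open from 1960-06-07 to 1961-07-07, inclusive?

1960-06-07 is a Tuesday.
From 1960-06-07 to 1961-07-07 is 396 days inclusive.
396 = 7 × 56 + 4, so there are 56 full weeks plus 4 extra days.
Each full week contributes 5 weekdays (Mon–Fri): 56 × 5 = 280.
The 4 extra days are Tuesday, Wednesday, Thursday, Friday — 4 of them qualify.
Total: 280 + 4 = 284.
Holidays: 1960-07-22 (Fri); 1960-09-02 (Fri); 1960-10-03 (Mon); 1960-10-11 (Tue); 1960-12-19 (Mon); 1961-03-07 (Tue); 1961-03-15 (Wed).
All 7 holidays fall on weekdays, so subtract 7.
Business days: 284 − 7 = 277.

277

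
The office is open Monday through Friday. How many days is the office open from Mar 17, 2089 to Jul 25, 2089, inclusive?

Mar 17, 2089 is a Thursday.
The range spans 131 days (inclusive of both endpoints).
131 = 7 × 18 + 5, so there are 18 full weeks plus 5 extra days.
Each full week contributes 5 weekdays (Mon–Fri): 18 × 5 = 90.
The 5 extra days are Thursday, Friday, Saturday, Sunday, Monday — 3 of them qualify.
Total: 90 + 3 = 93.

93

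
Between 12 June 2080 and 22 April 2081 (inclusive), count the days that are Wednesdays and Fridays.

12 June 2080 is a Wednesday.
From 12 June 2080 to 22 April 2081 is 315 days inclusive.
315 = 7 × 45, so the span is exactly 45 full weeks.
Each full week contributes 2 days from the set (Wed, Fri): 45 × 2 = 90.

90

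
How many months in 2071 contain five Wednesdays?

4

A month has five Wednesdays exactly when Wednesday falls within its first (length − 28) days.
Jan: 31 days, starts Thu → 5 of Thu, Fri, Sat
Feb: 28 days, starts Sun → 5 of (none)
Mar: 31 days, starts Sun → 5 of Sun, Mon, Tue
Apr: 30 days, starts Wed → 5 of Wed, Thu ✓
May: 31 days, starts Fri → 5 of Fri, Sat, Sun
Jun: 30 days, starts Mon → 5 of Mon, Tue
Jul: 31 days, starts Wed → 5 of Wed, Thu, Fri ✓
Aug: 31 days, starts Sat → 5 of Sat, Sun, Mon
Sep: 30 days, starts Tue → 5 of Tue, Wed ✓
Oct: 31 days, starts Thu → 5 of Thu, Fri, Sat
Nov: 30 days, starts Sun → 5 of Sun, Mon
Dec: 31 days, starts Tue → 5 of Tue, Wed, Thu ✓
Months with five Wednesdays: Apr, Jul, Sep, Dec.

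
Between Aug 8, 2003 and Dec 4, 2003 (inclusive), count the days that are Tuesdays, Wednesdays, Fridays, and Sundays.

Aug 8, 2003 is a Friday.
The range spans 119 days (inclusive of both endpoints).
119 = 7 × 17, so the span is exactly 17 full weeks.
Each full week contributes 4 days from the set (Tue, Wed, Fri, Sun): 17 × 4 = 68.
Total: 68.

68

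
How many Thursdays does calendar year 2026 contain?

53

1 January 2026 is a Thursday.
From 1 January 2026 to 31 December 2026 is 365 days inclusive.
365 = 7 × 52 + 1, so there are 52 full weeks plus 1 extra day.
Each full week contributes one Thursday: 52 so far.
The 1 extra day is Thu — 1 of them qualifies.
Total: 52 + 1 = 53.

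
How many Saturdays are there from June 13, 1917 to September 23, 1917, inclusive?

June 13, 1917 is a Wednesday.
From June 13, 1917 to September 23, 1917 is 103 days inclusive.
103 = 7 × 14 + 5, so there are 14 full weeks plus 5 extra days.
Each full week contributes one Saturday: 14 so far.
The 5 extra days are Wed, Thu, Fri, Sat, Sun — 1 of them qualifies.
Total: 14 + 1 = 15.

15 Saturdays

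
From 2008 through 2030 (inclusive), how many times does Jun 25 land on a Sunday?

3

Day of week of June 25 in each year:
2008: Wed, 2009: Thu, 2010: Fri, 2011: Sat, 2012: Mon, 2013: Tue, 2014: Wed, 2015: Thu, 2016: Sat, 2017: Sun ✓, 2018: Mon, 2019: Tue, 2020: Thu, 2021: Fri, 2022: Sat, 2023: Sun ✓, 2024: Tue, 2025: Wed, 2026: Thu, 2027: Fri, 2028: Sun ✓, 2029: Mon, 2030: Tue
Sundays: 2017, 2023, 2028.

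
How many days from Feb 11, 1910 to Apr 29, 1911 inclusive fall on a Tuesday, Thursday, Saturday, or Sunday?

Feb 11, 1910 is a Friday.
From Feb 11, 1910 to Apr 29, 1911 is 443 days inclusive.
443 = 7 × 63 + 2, so there are 63 full weeks plus 2 extra days.
Each full week contributes 4 days from the set (Tue, Thu, Sat, Sun): 63 × 4 = 252.
The 2 extra days are Fri, Sat — 1 of them qualifies.
Total: 252 + 1 = 253.

253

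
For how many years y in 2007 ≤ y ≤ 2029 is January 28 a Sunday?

4

Day of week of January 28 in each year:
2007: Sun ✓, 2008: Mon, 2009: Wed, 2010: Thu, 2011: Fri, 2012: Sat, 2013: Mon, 2014: Tue, 2015: Wed, 2016: Thu, 2017: Sat, 2018: Sun ✓, 2019: Mon, 2020: Tue, 2021: Thu, 2022: Fri, 2023: Sat, 2024: Sun ✓, 2025: Tue, 2026: Wed, 2027: Thu, 2028: Fri, 2029: Sun ✓
Sundays: 2007, 2018, 2024, 2029.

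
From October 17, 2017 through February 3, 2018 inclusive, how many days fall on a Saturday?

16

October 17, 2017 is a Tuesday.
The range spans 110 days (inclusive of both endpoints).
110 = 7 × 15 + 5, so there are 15 full weeks plus 5 extra days.
Each full week contributes one Saturday: 15 so far.
The 5 extra days are Tue, Wed, Thu, Fri, Sat — 1 of them qualifies.
Total: 15 + 1 = 16.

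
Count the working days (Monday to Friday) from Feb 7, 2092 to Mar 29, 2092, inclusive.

37 weekdays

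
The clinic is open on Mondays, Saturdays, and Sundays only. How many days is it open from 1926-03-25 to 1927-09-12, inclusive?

231

1926-03-25 is a Thursday.
From 1926-03-25 to 1927-09-12 is 537 days inclusive.
537 = 7 × 76 + 5, so there are 76 full weeks plus 5 extra days.
Each full week contributes 3 days from the set (Mon, Sat, Sun): 76 × 3 = 228.
The 5 extra days are Thursday, Friday, Saturday, Sunday, Monday — 3 of them qualify.
Total: 228 + 3 = 231.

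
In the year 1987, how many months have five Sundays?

4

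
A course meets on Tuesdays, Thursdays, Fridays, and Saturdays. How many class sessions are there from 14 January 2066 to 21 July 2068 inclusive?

14 January 2066 is a Thursday.
From 14 January 2066 to 21 July 2068 is 920 days inclusive.
920 = 7 × 131 + 3, so there are 131 full weeks plus 3 extra days.
Each full week contributes 4 days from the set (Tue, Thu, Fri, Sat): 131 × 4 = 524.
The 3 extra days are Thu, Fri, Sat — 3 of them qualify.
Total: 524 + 3 = 527.

527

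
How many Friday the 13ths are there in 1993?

The 13th falls on a Friday when the month's 13th has weekday Fri.
Jan 13 is Wed; Feb 13 is Sat; Mar 13 is Sat; Apr 13 is Tue; May 13 is Thu; Jun 13 is Sun; Jul 13 is Tue; Aug 13 is Fri ✓; Sep 13 is Mon; Oct 13 is Wed; Nov 13 is Sat; Dec 13 is Mon.
Friday the 13ths: Aug.

1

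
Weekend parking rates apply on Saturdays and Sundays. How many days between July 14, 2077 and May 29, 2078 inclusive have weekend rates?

92

July 14, 2077 is a Wednesday.
The range spans 320 days (inclusive of both endpoints).
320 = 7 × 45 + 5, so there are 45 full weeks plus 5 extra days.
Each full week contributes 2 weekend days (Sat, Sun): 45 × 2 = 90.
The 5 extra days are Wed, Thu, Fri, Sat, Sun — 2 of them qualify.
Total: 90 + 2 = 92.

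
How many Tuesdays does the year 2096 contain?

52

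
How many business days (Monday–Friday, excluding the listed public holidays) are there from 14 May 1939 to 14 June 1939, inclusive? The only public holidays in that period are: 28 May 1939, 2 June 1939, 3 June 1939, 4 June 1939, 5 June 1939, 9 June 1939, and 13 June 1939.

14 May 1939 is a Sunday.
The range spans 32 days (inclusive of both endpoints).
32 = 7 × 4 + 4, so there are 4 full weeks plus 4 extra days.
Each full week contributes 5 weekdays (Mon–Fri): 4 × 5 = 20.
The 4 extra days are Sunday, Monday, Tuesday, Wednesday — 3 of them qualify.
Total: 20 + 3 = 23.
Holidays: 28 May 1939 (Sun); 2 June 1939 (Fri); 3 June 1939 (Sat); 4 June 1939 (Sun); 5 June 1939 (Mon); 9 June 1939 (Fri); 13 June 1939 (Tue).
4 of the 7 holidays fall on weekdays; the rest are weekends and were already excluded.
Business days: 23 − 4 = 19.

19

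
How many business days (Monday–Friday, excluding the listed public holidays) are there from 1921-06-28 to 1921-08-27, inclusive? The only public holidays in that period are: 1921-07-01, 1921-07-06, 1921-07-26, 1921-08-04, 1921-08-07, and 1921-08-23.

1921-06-28 is a Tuesday.
That's 61 days from start to end, counting both.
61 = 7 × 8 + 5, so there are 8 full weeks plus 5 extra days.
Each full week contributes 5 weekdays (Mon–Fri): 8 × 5 = 40.
The 5 extra days are Tuesday, Wednesday, Thursday, Friday, Saturday — 4 of them qualify.
Total: 40 + 4 = 44.
Holidays: 1921-07-01 (Fri); 1921-07-06 (Wed); 1921-07-26 (Tue); 1921-08-04 (Thu); 1921-08-07 (Sun); 1921-08-23 (Tue).
5 of the 6 holidays fall on weekdays; the rest are weekends and were already excluded.
Business days: 44 − 5 = 39.

39 business days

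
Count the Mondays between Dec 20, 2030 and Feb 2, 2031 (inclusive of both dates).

6

Dec 20, 2030 is a Friday.
From Dec 20, 2030 to Feb 2, 2031 is 45 days inclusive.
45 = 7 × 6 + 3, so there are 6 full weeks plus 3 extra days.
Each full week contributes one Monday: 6 so far.
The 3 extra days are Fri, Sat, Sun — none qualify.
Total: 6 + 0 = 6.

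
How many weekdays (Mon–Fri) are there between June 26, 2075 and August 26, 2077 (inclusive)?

June 26, 2075 is a Wednesday.
That's 793 days from start to end, counting both.
793 = 7 × 113 + 2, so there are 113 full weeks plus 2 extra days.
Each full week contributes 5 weekdays (Mon–Fri): 113 × 5 = 565.
The 2 extra days are Wednesday, Thursday — 2 of them qualify.
Total: 565 + 2 = 567.

567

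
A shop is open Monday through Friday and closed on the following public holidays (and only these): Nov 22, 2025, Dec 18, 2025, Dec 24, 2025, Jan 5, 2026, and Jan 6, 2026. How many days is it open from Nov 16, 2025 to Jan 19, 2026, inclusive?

42

Nov 16, 2025 is a Sunday.
That's 65 days from start to end, counting both.
65 = 7 × 9 + 2, so there are 9 full weeks plus 2 extra days.
Each full week contributes 5 weekdays (Mon–Fri): 9 × 5 = 45.
The 2 extra days are Sun, Mon — 1 of them qualifies.
Total: 45 + 1 = 46.
Holidays: Nov 22, 2025 (Sat); Dec 18, 2025 (Thu); Dec 24, 2025 (Wed); Jan 5, 2026 (Mon); Jan 6, 2026 (Tue).
4 of the 5 holidays fall on weekdays; the rest are weekends and were already excluded.
Business days: 46 − 4 = 42.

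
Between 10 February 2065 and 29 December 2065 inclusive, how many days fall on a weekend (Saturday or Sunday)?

92

10 February 2065 is a Tuesday.
From 10 February 2065 to 29 December 2065 is 323 days inclusive.
323 = 7 × 46 + 1, so there are 46 full weeks plus 1 extra day.
Each full week contributes 2 weekend days (Sat, Sun): 46 × 2 = 92.
The 1 extra day is Tuesday — none qualify.
Total: 92 + 0 = 92.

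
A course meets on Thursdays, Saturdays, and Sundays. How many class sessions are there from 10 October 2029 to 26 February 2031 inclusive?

10 October 2029 is a Wednesday.
From 10 October 2029 to 26 February 2031 is 505 days inclusive.
505 = 7 × 72 + 1, so there are 72 full weeks plus 1 extra day.
Each full week contributes 3 days from the set (Thu, Sat, Sun): 72 × 3 = 216.
The 1 extra day is Wednesday — none qualify.
Total: 216 + 0 = 216.

216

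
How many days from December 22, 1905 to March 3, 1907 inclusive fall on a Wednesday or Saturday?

December 22, 1905 is a Friday.
That's 437 days from start to end, counting both.
437 = 7 × 62 + 3, so there are 62 full weeks plus 3 extra days.
Each full week contributes 2 days from the set (Wed, Sat): 62 × 2 = 124.
The 3 extra days are Friday, Saturday, Sunday — 1 of them qualifies.
Total: 124 + 1 = 125.

125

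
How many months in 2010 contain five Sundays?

4

A month has five Sundays exactly when Sunday falls within its first (length − 28) days.
Jan: 31 days, starts Fri → 5 of Fri, Sat, Sun ✓
Feb: 28 days, starts Mon → 5 of (none)
Mar: 31 days, starts Mon → 5 of Mon, Tue, Wed
Apr: 30 days, starts Thu → 5 of Thu, Fri
May: 31 days, starts Sat → 5 of Sat, Sun, Mon ✓
Jun: 30 days, starts Tue → 5 of Tue, Wed
Jul: 31 days, starts Thu → 5 of Thu, Fri, Sat
Aug: 31 days, starts Sun → 5 of Sun, Mon, Tue ✓
Sep: 30 days, starts Wed → 5 of Wed, Thu
Oct: 31 days, starts Fri → 5 of Fri, Sat, Sun ✓
Nov: 30 days, starts Mon → 5 of Mon, Tue
Dec: 31 days, starts Wed → 5 of Wed, Thu, Fri
Months with five Sundays: Jan, May, Aug, Oct.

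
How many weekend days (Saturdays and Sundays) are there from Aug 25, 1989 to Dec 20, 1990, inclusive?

Aug 25, 1989 is a Friday.
The range spans 483 days (inclusive of both endpoints).
483 = 7 × 69, so the span is exactly 69 full weeks.
Each full week contributes 2 weekend days (Sat, Sun): 69 × 2 = 138.
Total: 138.

138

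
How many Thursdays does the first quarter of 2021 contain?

12

Jan 1, 2021 is a Friday.
That's 90 days from start to end, counting both.
90 = 7 × 12 + 6, so there are 12 full weeks plus 6 extra days.
Each full week contributes one Thursday: 12 so far.
The 6 extra days are Friday, Saturday, Sunday, Monday, Tuesday, Wednesday — none qualify.
Total: 12 + 0 = 12.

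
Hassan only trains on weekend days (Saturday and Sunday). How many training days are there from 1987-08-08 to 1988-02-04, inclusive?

1987-08-08 is a Saturday.
That's 181 days from start to end, counting both.
181 = 7 × 25 + 6, so there are 25 full weeks plus 6 extra days.
Each full week contributes 2 weekend days (Sat, Sun): 25 × 2 = 50.
The 6 extra days are Saturday, Sunday, Monday, Tuesday, Wednesday, Thursday — 2 of them qualify.
Total: 50 + 2 = 52.

52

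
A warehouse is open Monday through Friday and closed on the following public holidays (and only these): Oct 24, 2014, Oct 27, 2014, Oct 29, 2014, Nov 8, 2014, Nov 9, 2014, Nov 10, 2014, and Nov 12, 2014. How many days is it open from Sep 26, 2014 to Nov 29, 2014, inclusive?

41

Sep 26, 2014 is a Friday.
From Sep 26, 2014 to Nov 29, 2014 is 65 days inclusive.
65 = 7 × 9 + 2, so there are 9 full weeks plus 2 extra days.
Each full week contributes 5 weekdays (Mon–Fri): 9 × 5 = 45.
The 2 extra days are Friday, Saturday — 1 of them qualifies.
Total: 45 + 1 = 46.
Holidays: Oct 24, 2014 (Fri); Oct 27, 2014 (Mon); Oct 29, 2014 (Wed); Nov 8, 2014 (Sat); Nov 9, 2014 (Sun); Nov 10, 2014 (Mon); Nov 12, 2014 (Wed).
5 of the 7 holidays fall on weekdays; the rest are weekends and were already excluded.
Business days: 46 − 5 = 41.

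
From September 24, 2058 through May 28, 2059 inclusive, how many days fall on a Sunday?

35

September 24, 2058 is a Tuesday.
From September 24, 2058 to May 28, 2059 is 247 days inclusive.
247 = 7 × 35 + 2, so there are 35 full weeks plus 2 extra days.
Each full week contributes one Sunday: 35 so far.
The 2 extra days are Tuesday, Wednesday — none qualify.
Total: 35 + 0 = 35.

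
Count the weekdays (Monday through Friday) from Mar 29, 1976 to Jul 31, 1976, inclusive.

90

Mar 29, 1976 is a Monday.
From Mar 29, 1976 to Jul 31, 1976 is 125 days inclusive.
125 = 7 × 17 + 6, so there are 17 full weeks plus 6 extra days.
Each full week contributes 5 weekdays (Mon–Fri): 17 × 5 = 85.
The 6 extra days are Monday, Tuesday, Wednesday, Thursday, Friday, Saturday — 5 of them qualify.
Total: 85 + 5 = 90.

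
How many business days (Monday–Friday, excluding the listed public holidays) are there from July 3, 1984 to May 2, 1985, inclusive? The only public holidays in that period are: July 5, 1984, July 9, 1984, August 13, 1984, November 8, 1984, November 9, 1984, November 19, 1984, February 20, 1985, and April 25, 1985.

210

July 3, 1984 is a Tuesday.
From July 3, 1984 to May 2, 1985 is 304 days inclusive.
304 = 7 × 43 + 3, so there are 43 full weeks plus 3 extra days.
Each full week contributes 5 weekdays (Mon–Fri): 43 × 5 = 215.
The 3 extra days are Tue, Wed, Thu — 3 of them qualify.
Total: 215 + 3 = 218.
Holidays: July 5, 1984 (Thu); July 9, 1984 (Mon); August 13, 1984 (Mon); November 8, 1984 (Thu); November 9, 1984 (Fri); November 19, 1984 (Mon); February 20, 1985 (Wed); April 25, 1985 (Thu).
All 8 holidays fall on weekdays, so subtract 8.
Business days: 218 − 8 = 210.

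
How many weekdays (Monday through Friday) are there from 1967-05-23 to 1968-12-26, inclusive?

1967-05-23 is a Tuesday.
That's 584 days from start to end, counting both.
584 = 7 × 83 + 3, so there are 83 full weeks plus 3 extra days.
Each full week contributes 5 weekdays (Mon–Fri): 83 × 5 = 415.
The 3 extra days are Tue, Wed, Thu — 3 of them qualify.
Total: 415 + 3 = 418.

418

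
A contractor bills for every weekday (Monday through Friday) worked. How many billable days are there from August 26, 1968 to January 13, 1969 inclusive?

101

August 26, 1968 is a Monday.
From August 26, 1968 to January 13, 1969 is 141 days inclusive.
141 = 7 × 20 + 1, so there are 20 full weeks plus 1 extra day.
Each full week contributes 5 weekdays (Mon–Fri): 20 × 5 = 100.
The 1 extra day is Monday — 1 of them qualifies.
Total: 100 + 1 = 101.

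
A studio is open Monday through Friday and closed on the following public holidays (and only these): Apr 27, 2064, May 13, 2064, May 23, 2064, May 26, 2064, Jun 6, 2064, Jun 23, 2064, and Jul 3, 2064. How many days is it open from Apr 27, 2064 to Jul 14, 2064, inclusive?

Apr 27, 2064 is a Sunday.
That's 79 days from start to end, counting both.
79 = 7 × 11 + 2, so there are 11 full weeks plus 2 extra days.
Each full week contributes 5 weekdays (Mon–Fri): 11 × 5 = 55.
The 2 extra days are Sun, Mon — 1 of them qualifies.
Total: 55 + 1 = 56.
Holidays: Apr 27, 2064 (Sun); May 13, 2064 (Tue); May 23, 2064 (Fri); May 26, 2064 (Mon); Jun 6, 2064 (Fri); Jun 23, 2064 (Mon); Jul 3, 2064 (Thu).
6 of the 7 holidays fall on weekdays; the rest are weekends and were already excluded.
Business days: 56 − 6 = 50.

50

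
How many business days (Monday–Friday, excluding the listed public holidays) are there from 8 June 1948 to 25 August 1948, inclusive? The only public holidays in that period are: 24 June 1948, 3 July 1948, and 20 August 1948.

55

8 June 1948 is a Tuesday.
The range spans 79 days (inclusive of both endpoints).
79 = 7 × 11 + 2, so there are 11 full weeks plus 2 extra days.
Each full week contributes 5 weekdays (Mon–Fri): 11 × 5 = 55.
The 2 extra days are Tue, Wed — 2 of them qualify.
Total: 55 + 2 = 57.
Holidays: 24 June 1948 (Thu); 3 July 1948 (Sat); 20 August 1948 (Fri).
2 of the 3 holidays fall on weekdays; the rest are weekends and were already excluded.
Business days: 57 − 2 = 55.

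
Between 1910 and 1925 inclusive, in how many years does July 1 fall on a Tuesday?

3

Day of week of July 1 in each year:
1910: Fri, 1911: Sat, 1912: Mon, 1913: Tue ✓, 1914: Wed, 1915: Thu, 1916: Sat, 1917: Sun, 1918: Mon, 1919: Tue ✓, 1920: Thu, 1921: Fri, 1922: Sat, 1923: Sun, 1924: Tue ✓, 1925: Wed
Tuesdays: 1913, 1919, 1924.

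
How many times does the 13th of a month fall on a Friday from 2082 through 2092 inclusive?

18

Friday-the-13ths by year:
2082: Feb, Mar, Nov
2083: Aug
2084: Oct
2085: Apr, Jul
2086: Sep, Dec
2087: Jun
2088: Feb, Aug
2089: May
2090: Jan, Oct
2091: Apr, Jul
2092: Jun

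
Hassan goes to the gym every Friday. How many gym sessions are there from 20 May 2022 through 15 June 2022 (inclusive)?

20 May 2022 is a Friday.
That's 27 days from start to end, counting both.
27 = 7 × 3 + 6, so there are 3 full weeks plus 6 extra days.
Each full week contributes one Friday: 3 so far.
The 6 extra days are Friday, Saturday, Sunday, Monday, Tuesday, Wednesday — 1 of them qualifies.
Total: 3 + 1 = 4.

4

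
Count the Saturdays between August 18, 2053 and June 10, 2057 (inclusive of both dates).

199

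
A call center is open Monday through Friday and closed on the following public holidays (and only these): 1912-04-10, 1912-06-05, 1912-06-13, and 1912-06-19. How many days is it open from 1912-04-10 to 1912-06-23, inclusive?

49

1912-04-10 is a Wednesday.
From 1912-04-10 to 1912-06-23 is 75 days inclusive.
75 = 7 × 10 + 5, so there are 10 full weeks plus 5 extra days.
Each full week contributes 5 weekdays (Mon–Fri): 10 × 5 = 50.
The 5 extra days are Wednesday, Thursday, Friday, Saturday, Sunday — 3 of them qualify.
Total: 50 + 3 = 53.
Holidays: 1912-04-10 (Wed); 1912-06-05 (Wed); 1912-06-13 (Thu); 1912-06-19 (Wed).
All 4 holidays fall on weekdays, so subtract 4.
Business days: 53 − 4 = 49.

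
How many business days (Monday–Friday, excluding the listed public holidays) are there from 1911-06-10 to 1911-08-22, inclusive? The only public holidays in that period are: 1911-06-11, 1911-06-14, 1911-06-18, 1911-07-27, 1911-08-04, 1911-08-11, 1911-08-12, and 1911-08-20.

48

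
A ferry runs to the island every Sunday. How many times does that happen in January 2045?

5

1 January 2045 is a Sunday.
The range spans 31 days (inclusive of both endpoints).
31 = 7 × 4 + 3, so there are 4 full weeks plus 3 extra days.
Each full week contributes one Sunday: 4 so far.
The 3 extra days are Sunday, Monday, Tuesday — 1 of them qualifies.
Total: 4 + 1 = 5.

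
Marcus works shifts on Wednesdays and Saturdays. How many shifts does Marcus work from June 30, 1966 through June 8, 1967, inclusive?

98

June 30, 1966 is a Thursday.
That's 344 days from start to end, counting both.
344 = 7 × 49 + 1, so there are 49 full weeks plus 1 extra day.
Each full week contributes 2 days from the set (Wed, Sat): 49 × 2 = 98.
The 1 extra day is Thursday — none qualify.
Total: 98 + 0 = 98.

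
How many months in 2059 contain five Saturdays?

A month has five Saturdays exactly when Saturday falls within its first (length − 28) days.
Jan: 31 days, starts Wed → 5 of Wed, Thu, Fri
Feb: 28 days, starts Sat → 5 of (none)
Mar: 31 days, starts Sat → 5 of Sat, Sun, Mon ✓
Apr: 30 days, starts Tue → 5 of Tue, Wed
May: 31 days, starts Thu → 5 of Thu, Fri, Sat ✓
Jun: 30 days, starts Sun → 5 of Sun, Mon
Jul: 31 days, starts Tue → 5 of Tue, Wed, Thu
Aug: 31 days, starts Fri → 5 of Fri, Sat, Sun ✓
Sep: 30 days, starts Mon → 5 of Mon, Tue
Oct: 31 days, starts Wed → 5 of Wed, Thu, Fri
Nov: 30 days, starts Sat → 5 of Sat, Sun ✓
Dec: 31 days, starts Mon → 5 of Mon, Tue, Wed
Months with five Saturdays: Mar, May, Aug, Nov.

4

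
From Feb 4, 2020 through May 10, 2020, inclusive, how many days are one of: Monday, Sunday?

27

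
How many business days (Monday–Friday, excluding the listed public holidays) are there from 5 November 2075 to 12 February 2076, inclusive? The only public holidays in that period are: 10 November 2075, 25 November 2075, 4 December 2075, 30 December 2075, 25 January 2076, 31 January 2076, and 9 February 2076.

5 November 2075 is a Tuesday.
That's 100 days from start to end, counting both.
100 = 7 × 14 + 2, so there are 14 full weeks plus 2 extra days.
Each full week contributes 5 weekdays (Mon–Fri): 14 × 5 = 70.
The 2 extra days are Tue, Wed — 2 of them qualify.
Total: 70 + 2 = 72.
Holidays: 10 November 2075 (Sun); 25 November 2075 (Mon); 4 December 2075 (Wed); 30 December 2075 (Mon); 25 January 2076 (Sat); 31 January 2076 (Fri); 9 February 2076 (Sun).
4 of the 7 holidays fall on weekdays; the rest are weekends and were already excluded.
Business days: 72 − 4 = 68.

68 business days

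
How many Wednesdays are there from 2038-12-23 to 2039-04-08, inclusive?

2038-12-23 is a Thursday.
The range spans 107 days (inclusive of both endpoints).
107 = 7 × 15 + 2, so there are 15 full weeks plus 2 extra days.
Each full week contributes one Wednesday: 15 so far.
The 2 extra days are Thursday, Friday — none qualify.
Total: 15 + 0 = 15.

15 Wednesdays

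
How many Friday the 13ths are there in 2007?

2

The 13th falls on a Friday when the month's 13th has weekday Fri.
Jan 13 is Sat; Feb 13 is Tue; Mar 13 is Tue; Apr 13 is Fri ✓; May 13 is Sun; Jun 13 is Wed; Jul 13 is Fri ✓; Aug 13 is Mon; Sep 13 is Thu; Oct 13 is Sat; Nov 13 is Tue; Dec 13 is Thu.
Friday the 13ths: Apr, Jul.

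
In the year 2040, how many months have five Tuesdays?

4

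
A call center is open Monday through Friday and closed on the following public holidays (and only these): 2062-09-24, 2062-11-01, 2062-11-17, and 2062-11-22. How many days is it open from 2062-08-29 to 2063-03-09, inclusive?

2062-08-29 is a Tuesday.
The range spans 193 days (inclusive of both endpoints).
193 = 7 × 27 + 4, so there are 27 full weeks plus 4 extra days.
Each full week contributes 5 weekdays (Mon–Fri): 27 × 5 = 135.
The 4 extra days are Tue, Wed, Thu, Fri — 4 of them qualify.
Total: 135 + 4 = 139.
Holidays: 2062-09-24 (Sun); 2062-11-01 (Wed); 2062-11-17 (Fri); 2062-11-22 (Wed).
3 of the 4 holidays fall on weekdays; the rest are weekends and were already excluded.
Business days: 139 − 3 = 136.

136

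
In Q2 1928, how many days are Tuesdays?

Apr 1, 1928 is a Sunday.
That's 91 days from start to end, counting both.
91 = 7 × 13, so the span is exactly 13 full weeks.
Each full week contributes one Tuesday: 13 so far.
Total: 13.

13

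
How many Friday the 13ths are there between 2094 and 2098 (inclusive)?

8

Friday-the-13ths by year:
2094: Aug
2095: May
2096: Jan, Apr, Jul
2097: Sep, Dec
2098: Jun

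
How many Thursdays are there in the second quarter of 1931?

Apr 1, 1931 is a Wednesday.
The range spans 91 days (inclusive of both endpoints).
91 = 7 × 13, so the span is exactly 13 full weeks.
Each full week contributes one Thursday: 13 so far.
Total: 13.

13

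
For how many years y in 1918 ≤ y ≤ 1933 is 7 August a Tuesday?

Day of week of August 7 in each year:
1918: Wed, 1919: Thu, 1920: Sat, 1921: Sun, 1922: Mon, 1923: Tue ✓, 1924: Thu, 1925: Fri, 1926: Sat, 1927: Sun, 1928: Tue ✓, 1929: Wed, 1930: Thu, 1931: Fri, 1932: Sun, 1933: Mon
Tuesdays: 1923, 1928.

2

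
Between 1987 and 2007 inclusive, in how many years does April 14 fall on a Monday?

2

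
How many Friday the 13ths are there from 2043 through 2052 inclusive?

18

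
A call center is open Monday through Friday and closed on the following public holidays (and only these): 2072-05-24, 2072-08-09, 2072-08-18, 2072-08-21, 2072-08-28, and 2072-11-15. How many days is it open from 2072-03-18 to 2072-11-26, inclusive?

2072-03-18 is a Friday.
From 2072-03-18 to 2072-11-26 is 254 days inclusive.
254 = 7 × 36 + 2, so there are 36 full weeks plus 2 extra days.
Each full week contributes 5 weekdays (Mon–Fri): 36 × 5 = 180.
The 2 extra days are Fri, Sat — 1 of them qualifies.
Total: 180 + 1 = 181.
Holidays: 2072-05-24 (Tue); 2072-08-09 (Tue); 2072-08-18 (Thu); 2072-08-21 (Sun); 2072-08-28 (Sun); 2072-11-15 (Tue).
4 of the 6 holidays fall on weekdays; the rest are weekends and were already excluded.
Business days: 181 − 4 = 177.

177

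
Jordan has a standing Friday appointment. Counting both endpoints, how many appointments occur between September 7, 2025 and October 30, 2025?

September 7, 2025 is a Sunday.
From September 7, 2025 to October 30, 2025 is 54 days inclusive.
54 = 7 × 7 + 5, so there are 7 full weeks plus 5 extra days.
Each full week contributes one Friday: 7 so far.
The 5 extra days are Sun, Mon, Tue, Wed, Thu — none qualify.
Total: 7 + 0 = 7.

7 Fridays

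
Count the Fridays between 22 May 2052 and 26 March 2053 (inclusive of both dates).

22 May 2052 is a Wednesday.
From 22 May 2052 to 26 March 2053 is 309 days inclusive.
309 = 7 × 44 + 1, so there are 44 full weeks plus 1 extra day.
Each full week contributes one Friday: 44 so far.
The 1 extra day is Wednesday — none qualify.
Total: 44 + 0 = 44.

44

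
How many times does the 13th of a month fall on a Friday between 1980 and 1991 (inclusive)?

22

Friday-the-13ths by year:
1980: Jun
1981: Feb, Mar, Nov
1982: Aug
1983: May
1984: Jan, Apr, Jul
1985: Sep, Dec
1986: Jun
1987: Feb, Mar, Nov
1988: May
1989: Jan, Oct
1990: Apr, Jul
1991: Sep, Dec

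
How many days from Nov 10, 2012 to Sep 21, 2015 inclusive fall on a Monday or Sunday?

300

Nov 10, 2012 is a Saturday.
That's 1046 days from start to end, counting both.
1046 = 7 × 149 + 3, so there are 149 full weeks plus 3 extra days.
Each full week contributes 2 days from the set (Mon, Sun): 149 × 2 = 298.
The 3 extra days are Saturday, Sunday, Monday — 2 of them qualify.
Total: 298 + 2 = 300.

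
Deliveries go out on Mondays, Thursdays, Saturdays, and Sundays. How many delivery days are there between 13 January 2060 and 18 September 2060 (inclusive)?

13 January 2060 is a Tuesday.
The range spans 250 days (inclusive of both endpoints).
250 = 7 × 35 + 5, so there are 35 full weeks plus 5 extra days.
Each full week contributes 4 days from the set (Mon, Thu, Sat, Sun): 35 × 4 = 140.
The 5 extra days are Tuesday, Wednesday, Thursday, Friday, Saturday — 2 of them qualify.
Total: 140 + 2 = 142.

142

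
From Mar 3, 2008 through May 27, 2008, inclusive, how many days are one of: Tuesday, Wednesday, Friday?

37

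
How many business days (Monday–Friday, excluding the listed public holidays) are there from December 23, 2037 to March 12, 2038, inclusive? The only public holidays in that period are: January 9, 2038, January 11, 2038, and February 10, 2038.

December 23, 2037 is a Wednesday.
The range spans 80 days (inclusive of both endpoints).
80 = 7 × 11 + 3, so there are 11 full weeks plus 3 extra days.
Each full week contributes 5 weekdays (Mon–Fri): 11 × 5 = 55.
The 3 extra days are Wed, Thu, Fri — 3 of them qualify.
Total: 55 + 3 = 58.
Holidays: January 9, 2038 (Sat); January 11, 2038 (Mon); February 10, 2038 (Wed).
2 of the 3 holidays fall on weekdays; the rest are weekends and were already excluded.
Business days: 58 − 2 = 56.

56 business days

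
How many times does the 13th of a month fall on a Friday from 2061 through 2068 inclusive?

14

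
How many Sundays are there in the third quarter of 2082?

1 July 2082 is a Wednesday.
That's 92 days from start to end, counting both.
92 = 7 × 13 + 1, so there are 13 full weeks plus 1 extra day.
Each full week contributes one Sunday: 13 so far.
The 1 extra day is Wed — none qualify.
Total: 13 + 0 = 13.

13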